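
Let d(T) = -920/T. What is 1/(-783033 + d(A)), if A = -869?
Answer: -869/680454757 ≈ -1.2771e-6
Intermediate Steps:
1/(-783033 + d(A)) = 1/(-783033 - 920/(-869)) = 1/(-783033 - 920*(-1/869)) = 1/(-783033 + 920/869) = 1/(-680454757/869) = -869/680454757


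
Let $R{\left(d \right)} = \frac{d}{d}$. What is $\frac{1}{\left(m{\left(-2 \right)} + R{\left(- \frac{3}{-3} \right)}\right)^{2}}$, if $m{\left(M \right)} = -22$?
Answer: $\frac{1}{441} \approx 0.0022676$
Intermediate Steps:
$R{\left(d \right)} = 1$
$\frac{1}{\left(m{\left(-2 \right)} + R{\left(- \frac{3}{-3} \right)}\right)^{2}} = \frac{1}{\left(-22 + 1\right)^{2}} = \frac{1}{\left(-21\right)^{2}} = \frac{1}{441}$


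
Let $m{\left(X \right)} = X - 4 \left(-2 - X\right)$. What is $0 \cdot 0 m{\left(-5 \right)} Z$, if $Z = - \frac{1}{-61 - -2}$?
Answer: $0$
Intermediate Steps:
$m{\left(X \right)} = 8 + 5 X$ ($m{\left(X \right)} = X + \left(8 + 4 X\right) = 8 + 5 X$)
$Z = \frac{1}{59}$ ($Z = - \frac{1}{-61 + 2} = - \frac{1}{-59} = \left(-1\right) \left(- \frac{1}{59}\right) = \frac{1}{59} \approx 0.016949$)
$0 \cdot 0 m{\left(-5 \right)} Z = 0 \cdot 0 \left(8 + 5 \left(-5\right)\right) \frac{1}{59} = 0 \left(8 - 25\right) \frac{1}{59} = 0 \left(-17\right) \frac{1}{59} = 0 \cdot \frac{1}{59} = 0$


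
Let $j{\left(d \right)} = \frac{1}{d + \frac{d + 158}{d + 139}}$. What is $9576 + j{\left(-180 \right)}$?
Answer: $\frac{70460167}{7358} \approx 9576.0$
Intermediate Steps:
$j{\left(d \right)} = \frac{1}{d + \frac{158 + d}{139 + d}}$
$9576 + j{\left(-180 \right)} = 9576 + \frac{139 - 180}{158 + \left(-180\right)^{2} + 140 \left(-180\right)} = 9576 + \frac{1}{158 + 32400 - 25200} \left(-41\right) = 9576 + \frac{1}{7358} \left(-41\right) = 9576 - \frac{41}{7358} = \frac{70460167}{7358}$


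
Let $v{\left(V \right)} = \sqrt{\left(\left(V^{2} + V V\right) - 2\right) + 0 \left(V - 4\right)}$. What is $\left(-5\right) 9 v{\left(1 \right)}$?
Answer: $0$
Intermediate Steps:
$v{\left(V \right)} = \sqrt{-2 + 2 V^{2}}$ ($v{\left(V \right)} = \sqrt{\left(\left(V^{2} + V^{2}\right) - 2\right) + 0 \left(-4 + V\right)} = \sqrt{\left(2 V^{2} - 2\right) + 0} = \sqrt{\left(-2 + 2 V^{2}\right) + 0} = \sqrt{-2 + 2 V^{2}}$)
$\left(-5\right) 9 v{\left(1 \right)} = \left(-5\right) 9 \sqrt{-2 + 2 \cdot 1^{2}} = - 45 \sqrt{-2 + 2 \cdot 1} = - 45 \sqrt{-2 + 2} = - 45 \sqrt{0} = \left(-45\right) 0 = 0$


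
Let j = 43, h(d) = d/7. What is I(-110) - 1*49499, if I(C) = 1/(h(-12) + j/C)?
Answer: -80238649/1621 ≈ -49500.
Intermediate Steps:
h(d) = d/7 (h(d) = d*(⅐) = d/7)
I(C) = 1/(-12/7 + 43/C) (I(C) = 1/((⅐)*(-12) + 43/C) = 1/(-12/7 + 43/C))
I(-110) - 1*49499 = -7*(-110)/(-301 + 12*(-110)) - 1*49499 = -7*(-110)/(-301 - 1320) - 49499 = -7*(-110)/(-1621) - 49499 = -7*(-110)*(-1/1621) - 49499 = -770/1621 - 49499 = -80238649/1621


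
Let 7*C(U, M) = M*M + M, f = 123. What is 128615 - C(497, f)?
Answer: 885053/7 ≈ 1.2644e+5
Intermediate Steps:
C(U, M) = M/7 + M**2/7 (C(U, M) = (M*M + M)/7 = (M**2 + M)/7 = (M + M**2)/7 = M/7 + M**2/7)
128615 - C(497, f) = 128615 - 123*(1 + 123)/7 = 128615 - 123*124/7 = 128615 - 1*15252/7 = 128615 - 15252/7 = 885053/7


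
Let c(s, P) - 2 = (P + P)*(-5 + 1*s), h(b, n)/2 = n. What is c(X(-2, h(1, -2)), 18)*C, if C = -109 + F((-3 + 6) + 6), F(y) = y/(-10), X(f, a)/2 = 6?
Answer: -139573/5 ≈ -27915.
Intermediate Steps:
h(b, n) = 2*n
X(f, a) = 12 (X(f, a) = 2*6 = 12)
c(s, P) = 2 + 2*P*(-5 + s) (c(s, P) = 2 + (P + P)*(-5 + 1*s) = 2 + (2*P)*(-5 + s) = 2 + 2*P*(-5 + s))
F(y) = -y/10 (F(y) = y*(-⅒) = -y/10)
C = -1099/10 (C = -109 - ((-3 + 6) + 6)/10 = -109 - (3 + 6)/10 = -109 - ⅒*9 = -109 - 9/10 = -1099/10 ≈ -109.90)
c(X(-2, h(1, -2)), 18)*C = (2 - 10*18 + 2*18*12)*(-1099/10) = (2 - 180 + 432)*(-1099/10) = 254*(-1099/10) = -139573/5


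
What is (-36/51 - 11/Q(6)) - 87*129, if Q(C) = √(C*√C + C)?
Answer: -190803/17 - 11*√6/(6*√(1 + √6)) ≈ -11226.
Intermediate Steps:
Q(C) = √(C + C^(3/2)) (Q(C) = √(C^(3/2) + C) = √(C + C^(3/2)))
(-36/51 - 11/Q(6)) - 87*129 = (-36/51 - 11/√(6 + 6^(3/2))) - 87*129 = (-36*1/51 - 11/√(6 + 6*√6)) - 11223 = (-12/17 - 11/√(6 + 6*√6)) - 11223 = -190803/17 - 11/√(6 + 6*√6)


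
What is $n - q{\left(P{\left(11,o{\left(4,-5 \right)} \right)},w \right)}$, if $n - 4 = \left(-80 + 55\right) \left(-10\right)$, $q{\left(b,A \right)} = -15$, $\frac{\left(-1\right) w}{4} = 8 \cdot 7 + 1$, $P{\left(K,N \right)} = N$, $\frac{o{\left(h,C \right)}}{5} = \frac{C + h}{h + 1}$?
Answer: $269$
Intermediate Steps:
$o{\left(h,C \right)} = \frac{5 \left(C + h\right)}{1 + h}$ ($o{\left(h,C \right)} = 5 \frac{C + h}{h + 1} = 5 \frac{C + h}{1 + h} = \frac{5 \left(C + h\right)}{1 + h}$)
$w = -228$ ($w = - 4 \left(8 \cdot 7 + 1\right) = - 4 \left(56 + 1\right) = \left(-4\right) 57 = -228$)
$n = 254$ ($n = 4 + \left(-80 + 55\right) \left(-10\right) = 4 - -250 = 4 + 250 = 254$)
$n - q{\left(P{\left(11,o{\left(4,-5 \right)} \right)},w \right)} = 254 - -15 = 254 + 15 = 269$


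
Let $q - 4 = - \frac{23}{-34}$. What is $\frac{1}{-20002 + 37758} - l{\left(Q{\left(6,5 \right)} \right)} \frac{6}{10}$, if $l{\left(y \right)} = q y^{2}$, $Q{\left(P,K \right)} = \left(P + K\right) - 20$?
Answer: $- \frac{343019201}{1509260} \approx -227.28$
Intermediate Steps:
$q = \frac{159}{34}$ ($q = 4 - \frac{23}{-34} = 4 - - \frac{23}{34} = 4 + \frac{23}{34} = \frac{159}{34} \approx 4.6765$)
$Q{\left(P,K \right)} = -20 + K + P$ ($Q{\left(P,K \right)} = \left(K + P\right) - 20 = -20 + K + P$)
$l{\left(y \right)} = \frac{159 y^{2}}{34}$
$\frac{1}{-20002 + 37758} - l{\left(Q{\left(6,5 \right)} \right)} \frac{6}{10} = \frac{1}{-20002 + 37758} - \frac{159 \left(-20 + 5 + 6\right)^{2}}{34} \cdot \frac{6}{10} = \frac{1}{17756} - \frac{159 \left(-9\right)^{2}}{34} \cdot 6 \cdot \frac{1}{10} = \frac{1}{17756} - \frac{159}{34} \cdot 81 \cdot \frac{3}{5} = \frac{1}{17756} - \frac{12879}{34} \cdot \frac{3}{5} = \frac{1}{17756} - \frac{38637}{170} = - \frac{343019201}{1509260}$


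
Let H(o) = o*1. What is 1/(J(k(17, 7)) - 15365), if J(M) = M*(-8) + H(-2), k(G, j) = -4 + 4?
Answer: -1/15367 ≈ -6.5075e-5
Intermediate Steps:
k(G, j) = 0
H(o) = o
J(M) = -2 - 8*M (J(M) = M*(-8) - 2 = -8*M - 2 = -2 - 8*M)
1/(J(k(17, 7)) - 15365) = 1/((-2 - 8*0) - 15365) = 1/((-2 + 0) - 15365) = 1/(-2 - 15365) = 1/(-15367) = -1/15367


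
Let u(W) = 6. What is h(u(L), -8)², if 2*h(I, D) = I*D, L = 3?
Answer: 576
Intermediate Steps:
h(I, D) = D*I/2 (h(I, D) = (I*D)/2 = (D*I)/2 = D*I/2)
h(u(L), -8)² = ((½)*(-8)*6)² = (-24)² = 576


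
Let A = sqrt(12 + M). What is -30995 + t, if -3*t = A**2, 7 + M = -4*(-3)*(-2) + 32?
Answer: -92998/3 ≈ -30999.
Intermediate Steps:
M = 1 (M = -7 + (-4*(-3)*(-2) + 32) = -7 + (12*(-2) + 32) = -7 + (-24 + 32) = -7 + 8 = 1)
A = sqrt(13) (A = sqrt(12 + 1) = sqrt(13) ≈ 3.6056)
t = -13/3 (t = -(sqrt(13))**2/3 = -1/3*13 = -13/3 ≈ -4.3333)
-30995 + t = -30995 - 13/3 = -92998/3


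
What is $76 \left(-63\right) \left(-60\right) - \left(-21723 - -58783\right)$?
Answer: $250220$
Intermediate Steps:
$76 \left(-63\right) \left(-60\right) - \left(-21723 - -58783\right) = \left(-4788\right) \left(-60\right) - \left(-21723 + 58783\right) = 287280 - 37060 = 250220$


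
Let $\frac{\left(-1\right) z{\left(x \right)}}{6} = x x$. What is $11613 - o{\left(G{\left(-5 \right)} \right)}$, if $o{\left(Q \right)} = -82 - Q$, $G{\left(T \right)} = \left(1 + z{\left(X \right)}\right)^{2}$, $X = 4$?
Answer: $20720$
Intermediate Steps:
$z{\left(x \right)} = - 6 x^{2}$ ($z{\left(x \right)} = - 6 x x = - 6 x^{2}$)
$G{\left(T \right)} = 9025$ ($G{\left(T \right)} = \left(1 - 6 \cdot 4^{2}\right)^{2} = \left(1 - 96\right)^{2} = \left(-95\right)^{2} = 9025$)
$11613 - o{\left(G{\left(-5 \right)} \right)} = 11613 - \left(-82 - 9025\right) = 11613 - -9107 = 11613 + 9107 = 20720$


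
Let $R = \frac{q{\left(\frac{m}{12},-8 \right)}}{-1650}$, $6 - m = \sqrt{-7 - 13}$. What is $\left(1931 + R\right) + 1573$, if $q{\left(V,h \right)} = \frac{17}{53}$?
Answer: $\frac{306424783}{87450} \approx 3504.0$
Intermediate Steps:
$m = 6 - 2 i \sqrt{5}$ ($m = 6 - \sqrt{-7 - 13} = 6 - \sqrt{-20} = 6 - 2 i \sqrt{5} \approx 6.0 - 4.4721 i$)
$q{\left(V,h \right)} = \frac{17}{53}$ ($q{\left(V,h \right)} = 17 \cdot \frac{1}{53} = \frac{17}{53}$)
$R = - \frac{17}{87450}$ ($R = \frac{17}{53 \left(-1650\right)} = \frac{17}{53} \left(- \frac{1}{1650}\right) = - \frac{17}{87450} \approx -0.0001944$)
$\left(1931 + R\right) + 1573 = \left(1931 - \frac{17}{87450}\right) + 1573 = \frac{168865933}{87450} + 1573 = \frac{306424783}{87450}$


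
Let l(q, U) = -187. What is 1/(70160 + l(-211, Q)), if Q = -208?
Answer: 1/69973 ≈ 1.4291e-5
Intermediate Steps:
1/(70160 + l(-211, Q)) = 1/(70160 - 187) = 1/69973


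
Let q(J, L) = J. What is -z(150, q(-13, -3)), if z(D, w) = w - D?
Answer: 163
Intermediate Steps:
-z(150, q(-13, -3)) = -(-13 - 1*150) = -(-13 - 150) = -1*(-163) = 163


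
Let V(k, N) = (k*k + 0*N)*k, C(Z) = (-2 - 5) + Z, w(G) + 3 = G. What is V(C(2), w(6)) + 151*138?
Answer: 20713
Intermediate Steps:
w(G) = -3 + G
C(Z) = -7 + Z
V(k, N) = k³ (V(k, N) = (k² + 0)*k = k²*k = k³)
V(C(2), w(6)) + 151*138 = (-7 + 2)³ + 151*138 = (-5)³ + 20838 = -125 + 20838 = 20713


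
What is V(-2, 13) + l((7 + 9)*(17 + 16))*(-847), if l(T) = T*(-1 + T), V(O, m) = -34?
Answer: -235682866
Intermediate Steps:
V(-2, 13) + l((7 + 9)*(17 + 16))*(-847) = -34 + (((7 + 9)*(17 + 16))*(-1 + (7 + 9)*(17 + 16)))*(-847) = -34 + ((16*33)*(-1 + 16*33))*(-847) = -34 + (528*(-1 + 528))*(-847) = -34 + (528*527)*(-847) = -34 + 278256*(-847) = -34 - 235682832 = -235682866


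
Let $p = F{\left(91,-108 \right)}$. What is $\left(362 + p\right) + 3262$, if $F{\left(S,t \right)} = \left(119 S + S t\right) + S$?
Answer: $4716$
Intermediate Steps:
$F{\left(S,t \right)} = 120 S + S t$
$p = 1092$ ($p = 91 \left(120 - 108\right) = 91 \cdot 12 = 1092$)
$\left(362 + p\right) + 3262 = \left(362 + 1092\right) + 3262 = 1454 + 3262 = 4716$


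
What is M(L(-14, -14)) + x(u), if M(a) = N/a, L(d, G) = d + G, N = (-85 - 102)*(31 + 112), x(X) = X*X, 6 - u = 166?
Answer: 743541/28 ≈ 26555.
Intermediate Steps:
u = -160 (u = 6 - 1*166 = 6 - 166 = -160)
x(X) = X²
N = -26741 (N = -187*143 = -26741)
L(d, G) = G + d
M(a) = -26741/a
M(L(-14, -14)) + x(u) = -26741/(-14 - 14) + (-160)² = -26741/(-28) + 25600 = -26741*(-1/28) + 25600 = 26741/28 + 25600 = 743541/28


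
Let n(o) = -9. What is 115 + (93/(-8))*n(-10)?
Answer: 1757/8 ≈ 219.63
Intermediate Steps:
115 + (93/(-8))*n(-10) = 115 + (93/(-8))*(-9) = 115 + (93*(-1/8))*(-9) = 115 - 93/8*(-9) = 115 + 837/8 = 1757/8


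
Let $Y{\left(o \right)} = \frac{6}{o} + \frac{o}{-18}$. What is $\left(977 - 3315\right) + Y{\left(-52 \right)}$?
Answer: $- \frac{546443}{234} \approx -2335.2$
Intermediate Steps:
$Y{\left(o \right)} = \frac{6}{o} - \frac{o}{18}$ ($Y{\left(o \right)} = \frac{6}{o} + o \left(- \frac{1}{18}\right) = \frac{6}{o} - \frac{o}{18}$)
$\left(977 - 3315\right) + Y{\left(-52 \right)} = \left(977 - 3315\right) + \left(\frac{6}{-52} - - \frac{26}{9}\right) = -2338 + \left(6 \left(- \frac{1}{52}\right) + \frac{26}{9}\right) = -2338 + \left(- \frac{3}{26} + \frac{26}{9}\right) = -2338 + \frac{649}{234} = - \frac{546443}{234}$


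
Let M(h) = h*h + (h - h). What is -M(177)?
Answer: -31329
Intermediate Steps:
M(h) = h**2 (M(h) = h**2 + 0 = h**2)
-M(177) = -1*177**2 = -1*31329 = -31329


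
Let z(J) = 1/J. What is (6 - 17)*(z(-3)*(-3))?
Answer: -11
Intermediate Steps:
z(J) = 1/J
(6 - 17)*(z(-3)*(-3)) = (6 - 17)*(-3/(-3)) = -(-11)*(-3)/3 = -11*1 = -11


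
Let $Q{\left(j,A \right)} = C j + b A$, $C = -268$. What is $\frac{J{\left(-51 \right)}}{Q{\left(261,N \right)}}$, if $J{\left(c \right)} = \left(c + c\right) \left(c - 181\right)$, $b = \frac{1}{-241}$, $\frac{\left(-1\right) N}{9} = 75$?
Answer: $- \frac{1901008}{5618931} \approx -0.33832$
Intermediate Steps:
$N = -675$ ($N = \left(-9\right) 75 = -675$)
$b = - \frac{1}{241} \approx -0.0041494$
$Q{\left(j,A \right)} = - 268 j - \frac{A}{241}$
$J{\left(c \right)} = 2 c \left(-181 + c\right)$
$\frac{J{\left(-51 \right)}}{Q{\left(261,N \right)}} = \frac{2 \left(-51\right) \left(-181 - 51\right)}{\left(-268\right) 261 - - \frac{675}{241}} = \frac{2 \left(-51\right) \left(-232\right)}{-69948 + \frac{675}{241}} = \frac{23664}{- \frac{16856793}{241}} = 23664 \left(- \frac{241}{16856793}\right) = - \frac{1901008}{5618931}$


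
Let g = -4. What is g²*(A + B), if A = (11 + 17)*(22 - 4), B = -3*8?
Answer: 7680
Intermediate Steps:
B = -24
A = 504 (A = 28*18 = 504)
g²*(A + B) = (-4)²*(504 - 24) = 16*480 = 7680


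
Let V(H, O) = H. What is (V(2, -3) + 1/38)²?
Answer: 5929/1444 ≈ 4.1060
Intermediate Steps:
(V(2, -3) + 1/38)² = (2 + 1/38)² = (77/38)² = 5929/1444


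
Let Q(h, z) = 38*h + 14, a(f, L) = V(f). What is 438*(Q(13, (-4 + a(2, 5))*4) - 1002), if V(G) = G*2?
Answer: -216372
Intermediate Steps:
V(G) = 2*G
a(f, L) = 2*f
Q(h, z) = 14 + 38*h
438*(Q(13, (-4 + a(2, 5))*4) - 1002) = 438*((14 + 38*13) - 1002) = 438*((14 + 494) - 1002) = 438*(508 - 1002) = 438*(-494) = -216372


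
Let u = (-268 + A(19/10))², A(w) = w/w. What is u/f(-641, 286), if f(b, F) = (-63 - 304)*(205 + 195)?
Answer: -71289/146800 ≈ -0.48562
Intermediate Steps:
A(w) = 1
f(b, F) = -146800 (f(b, F) = -367*400 = -146800)
u = 71289 (u = (-268 + 1)² = (-267)² = 71289)
u/f(-641, 286) = 71289/(-146800) = 71289*(-1/146800) = -71289/146800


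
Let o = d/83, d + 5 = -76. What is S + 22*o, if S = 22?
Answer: 44/83 ≈ 0.53012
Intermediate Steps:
d = -81 (d = -5 - 76 = -81)
o = -81/83 ≈ -0.97590
S + 22*o = 22 + 22*(-81/83) = 22 - 1782/83 = 44/83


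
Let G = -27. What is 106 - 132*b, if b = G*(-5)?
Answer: -17714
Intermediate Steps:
b = 135 (b = -27*(-5) = 135)
106 - 132*b = 106 - 132*135 = 106 - 17820 = -17714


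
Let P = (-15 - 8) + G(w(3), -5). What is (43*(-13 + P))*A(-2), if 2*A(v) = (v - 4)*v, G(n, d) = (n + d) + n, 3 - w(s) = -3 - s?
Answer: -5934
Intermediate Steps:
w(s) = 6 + s (w(s) = 3 - (-3 - s) = 3 + (3 + s) = 6 + s)
G(n, d) = d + 2*n (G(n, d) = (d + n) + n = d + 2*n)
P = -10 (P = (-15 - 8) + (-5 + 2*(6 + 3)) = -23 + (-5 + 2*9) = -23 + (-5 + 18) = -23 + 13 = -10)
A(v) = v*(-4 + v)/2 (A(v) = ((v - 4)*v)/2 = ((-4 + v)*v)/2 = (v*(-4 + v))/2 = v*(-4 + v)/2)
(43*(-13 + P))*A(-2) = (43*(-13 - 10))*((½)*(-2)*(-4 - 2)) = (43*(-23))*((½)*(-2)*(-6)) = -989*6 = -5934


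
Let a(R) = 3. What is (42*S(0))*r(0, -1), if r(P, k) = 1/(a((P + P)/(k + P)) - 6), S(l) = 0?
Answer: 0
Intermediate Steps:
r(P, k) = -⅓ (r(P, k) = 1/(3 - 6) = 1/(-3) = -⅓)
(42*S(0))*r(0, -1) = (42*0)*(-⅓) = 0*(-⅓) = 0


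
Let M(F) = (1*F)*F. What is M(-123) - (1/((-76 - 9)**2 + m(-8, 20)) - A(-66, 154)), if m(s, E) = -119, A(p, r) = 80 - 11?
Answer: 107996987/7106 ≈ 15198.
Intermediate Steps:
A(p, r) = 69
M(F) = F**2 (M(F) = F*F = F**2)
M(-123) - (1/((-76 - 9)**2 + m(-8, 20)) - A(-66, 154)) = (-123)**2 - (1/((-76 - 9)**2 - 119) - 1*69) = 15129 - (1/((-85)**2 - 119) - 69) = 15129 - (1/(7225 - 119) - 69) = 15129 - (1/7106 - 69) = 15129 - 1*(-490313/7106) = 15129 + 490313/7106 = 107996987/7106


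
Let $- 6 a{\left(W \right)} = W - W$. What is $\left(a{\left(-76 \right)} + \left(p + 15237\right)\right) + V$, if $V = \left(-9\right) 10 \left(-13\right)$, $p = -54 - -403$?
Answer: $16756$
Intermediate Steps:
$p = 349$ ($p = -54 + 403 = 349$)
$V = 1170$ ($V = \left(-90\right) \left(-13\right) = 1170$)
$a{\left(W \right)} = 0$ ($a{\left(W \right)} = - \frac{W - W}{6} = \left(- \frac{1}{6}\right) 0 = 0$)
$\left(a{\left(-76 \right)} + \left(p + 15237\right)\right) + V = \left(0 + \left(349 + 15237\right)\right) + 1170 = \left(0 + 15586\right) + 1170 = 15586 + 1170 = 16756$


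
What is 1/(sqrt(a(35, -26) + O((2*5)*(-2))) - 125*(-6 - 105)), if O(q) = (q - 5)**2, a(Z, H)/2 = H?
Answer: 4625/64171684 - sqrt(573)/192515052 ≈ 7.1948e-5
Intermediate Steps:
a(Z, H) = 2*H
O(q) = (-5 + q)**2
1/(sqrt(a(35, -26) + O((2*5)*(-2))) - 125*(-6 - 105)) = 1/(sqrt(2*(-26) + (-5 + (2*5)*(-2))**2) - 125*(-6 - 105)) = 1/(sqrt(-52 + (-5 + 10*(-2))**2) - 125*(-111)) = 1/(sqrt(-52 + (-5 - 20)**2) + 13875) = 1/(sqrt(-52 + (-25)**2) + 13875) = 1/(sqrt(-52 + 625) + 13875) = 1/(sqrt(573) + 13875) = 1/(13875 + sqrt(573))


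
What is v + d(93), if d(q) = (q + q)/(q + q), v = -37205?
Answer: -37204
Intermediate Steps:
d(q) = 1 (d(q) = (2*q)/((2*q)) = (2*q)*(1/(2*q)) = 1)
v + d(93) = -37205 + 1 = -37204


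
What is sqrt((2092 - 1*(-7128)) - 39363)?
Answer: I*sqrt(30143) ≈ 173.62*I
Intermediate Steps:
sqrt((2092 - 1*(-7128)) - 39363) = sqrt((2092 + 7128) - 39363) = sqrt(9220 - 39363) = sqrt(-30143) = I*sqrt(30143)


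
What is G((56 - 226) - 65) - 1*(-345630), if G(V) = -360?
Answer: 345270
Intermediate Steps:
G((56 - 226) - 65) - 1*(-345630) = -360 - 1*(-345630) = -360 + 345630 = 345270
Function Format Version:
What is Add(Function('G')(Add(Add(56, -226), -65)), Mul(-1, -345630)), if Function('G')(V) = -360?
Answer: 345270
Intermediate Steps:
Add(Function('G')(Add(Add(56, -226), -65)), Mul(-1, -345630)) = Add(-360, Mul(-1, -345630)) = Add(-360, 345630) = 345270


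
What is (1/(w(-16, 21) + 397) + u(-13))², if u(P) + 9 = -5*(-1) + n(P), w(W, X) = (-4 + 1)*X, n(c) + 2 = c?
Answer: 40259025/111556 ≈ 360.89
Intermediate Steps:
n(c) = -2 + c
w(W, X) = -3*X
u(P) = -6 + P (u(P) = -9 + (-5*(-1) + (-2 + P)) = -9 + (5 + (-2 + P)) = -9 + (3 + P) = -6 + P)
(1/(w(-16, 21) + 397) + u(-13))² = (1/(-3*21 + 397) + (-6 - 13))² = (1/(-63 + 397) - 19)² = (1/334 - 19)² = (-6345/334)² = 40259025/111556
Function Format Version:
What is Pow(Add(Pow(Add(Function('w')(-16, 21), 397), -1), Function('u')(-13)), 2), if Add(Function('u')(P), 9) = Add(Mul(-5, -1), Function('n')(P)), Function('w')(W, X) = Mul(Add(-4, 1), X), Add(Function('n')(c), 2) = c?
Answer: Rational(40259025, 111556) ≈ 360.89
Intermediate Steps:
Function('n')(c) = Add(-2, c)
Function('w')(W, X) = Mul(-3, X)
Function('u')(P) = Add(-6, P) (Function('u')(P) = Add(-9, Add(Mul(-5, -1), Add(-2, P))) = Add(-9, Add(5, Add(-2, P))) = Add(-9, Add(3, P)) = Add(-6, P))
Pow(Add(Pow(Add(Function('w')(-16, 21), 397), -1), Function('u')(-13)), 2) = Pow(Add(Pow(Add(Mul(-3, 21), 397), -1), Add(-6, -13)), 2) = Pow(Add(Pow(Add(-63, 397), -1), -19), 2) = Pow(Add(Pow(334, -1), -19), 2) = Pow(Add(Rational(1, 334), -19), 2) = Pow(Rational(-6345, 334), 2) = Rational(40259025, 111556)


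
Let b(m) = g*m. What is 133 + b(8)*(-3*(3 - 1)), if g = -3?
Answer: 277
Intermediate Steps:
b(m) = -3*m
133 + b(8)*(-3*(3 - 1)) = 133 + (-3*8)*(-3*(3 - 1)) = 133 - (-72)*2 = 133 - 24*(-6) = 133 + 144 = 277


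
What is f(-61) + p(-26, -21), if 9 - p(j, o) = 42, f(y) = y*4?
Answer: -277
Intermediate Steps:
f(y) = 4*y
p(j, o) = -33 (p(j, o) = 9 - 1*42 = 9 - 42 = -33)
f(-61) + p(-26, -21) = 4*(-61) - 33 = -244 - 33 = -277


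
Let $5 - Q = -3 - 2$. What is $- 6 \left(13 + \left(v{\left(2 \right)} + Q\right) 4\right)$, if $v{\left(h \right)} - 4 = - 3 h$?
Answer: $-270$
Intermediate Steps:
$Q = 10$ ($Q = 5 - \left(-3 - 2\right) = 5 - -5 = 5 + 5 = 10$)
$v{\left(h \right)} = 4 - 3 h$
$- 6 \left(13 + \left(v{\left(2 \right)} + Q\right) 4\right) = - 6 \left(13 + \left(\left(4 - 6\right) + 10\right) 4\right) = - 6 \left(13 + \left(-2 + 10\right) 4\right) = - 6 \left(13 + 8 \cdot 4\right) = - 6 \left(13 + 32\right) = \left(-6\right) 45 = -270$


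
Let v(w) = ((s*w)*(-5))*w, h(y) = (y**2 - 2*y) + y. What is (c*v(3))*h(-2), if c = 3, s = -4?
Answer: 3240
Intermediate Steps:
h(y) = y**2 - y
v(w) = 20*w**2 (v(w) = (-4*w*(-5))*w = (20*w)*w = 20*w**2)
(c*v(3))*h(-2) = (3*(20*3**2))*(-2*(-1 - 2)) = (3*(20*9))*(-2*(-3)) = (3*180)*6 = 540*6 = 3240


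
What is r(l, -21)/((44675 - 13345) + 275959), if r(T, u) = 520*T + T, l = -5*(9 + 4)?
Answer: -33865/307289 ≈ -0.11021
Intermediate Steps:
l = -65 (l = -5*13 = -65)
r(T, u) = 521*T
r(l, -21)/((44675 - 13345) + 275959) = (521*(-65))/((44675 - 13345) + 275959) = -33865/(31330 + 275959) = -33865/307289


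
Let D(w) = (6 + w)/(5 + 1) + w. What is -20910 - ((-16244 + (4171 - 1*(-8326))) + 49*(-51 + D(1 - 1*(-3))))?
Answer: -44825/3 ≈ -14942.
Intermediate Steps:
D(w) = 1 + 7*w/6 (D(w) = (6 + w)/6 + w = (6 + w)*(⅙) + w = (1 + w/6) + w = 1 + 7*w/6)
-20910 - ((-16244 + (4171 - 1*(-8326))) + 49*(-51 + D(1 - 1*(-3)))) = -20910 - ((-16244 + (4171 - 1*(-8326))) + 49*(-51 + (1 + 7*(1 - 1*(-3))/6))) = -20910 - ((-16244 + (4171 + 8326)) + 49*(-51 + (1 + 7*(1 + 3)/6))) = -20910 - ((-16244 + 12497) + 49*(-51 + (1 + (7/6)*4))) = -20910 - (-3747 + 49*(-51 + (1 + 14/3))) = -20910 - (-3747 + 49*(-51 + 17/3)) = -20910 - (-3747 + 49*(-136/3)) = -20910 - (-3747 - 6664/3) = -20910 - 1*(-17905/3) = -20910 + 17905/3 = -44825/3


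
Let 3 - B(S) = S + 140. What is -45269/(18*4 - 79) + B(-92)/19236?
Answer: 41466389/6412 ≈ 6467.0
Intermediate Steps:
B(S) = -137 - S (B(S) = 3 - (S + 140) = 3 - (140 + S) = 3 + (-140 - S) = -137 - S)
-45269/(18*4 - 79) + B(-92)/19236 = -45269/(18*4 - 79) + (-137 - 1*(-92))/19236 = -45269/(72 - 79) + (-137 + 92)*(1/19236) = -45269/(-7) - 45*1/19236 = -45269*(-⅐) - 15/6412 = 6467 - 15/6412 = 41466389/6412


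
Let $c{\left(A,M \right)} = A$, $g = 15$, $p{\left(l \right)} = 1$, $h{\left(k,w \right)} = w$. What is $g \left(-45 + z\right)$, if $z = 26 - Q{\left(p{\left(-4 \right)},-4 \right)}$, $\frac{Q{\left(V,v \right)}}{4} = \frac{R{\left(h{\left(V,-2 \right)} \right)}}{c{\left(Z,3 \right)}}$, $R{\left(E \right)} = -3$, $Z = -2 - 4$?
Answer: $-315$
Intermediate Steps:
$Z = -6$
$Q{\left(V,v \right)} = 2$ ($Q{\left(V,v \right)} = 4 \left(- \frac{3}{-6}\right) = 4 \left(\left(-3\right) \left(- \frac{1}{6}\right)\right) = 4 \cdot \frac{1}{2} = 2$)
$z = 24$ ($z = 26 - 2 = 24$)
$g \left(-45 + z\right) = 15 \left(-45 + 24\right) = 15 \left(-21\right) = -315$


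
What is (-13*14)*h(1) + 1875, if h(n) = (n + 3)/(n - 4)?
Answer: 6353/3 ≈ 2117.7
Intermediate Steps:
h(n) = (3 + n)/(-4 + n)
(-13*14)*h(1) + 1875 = (-13*14)*((3 + 1)/(-4 + 1)) + 1875 = -182*4/(-3) + 1875 = -(-182)*4/3 + 1875 = -182*(-4/3) + 1875 = 728/3 + 1875 = 6353/3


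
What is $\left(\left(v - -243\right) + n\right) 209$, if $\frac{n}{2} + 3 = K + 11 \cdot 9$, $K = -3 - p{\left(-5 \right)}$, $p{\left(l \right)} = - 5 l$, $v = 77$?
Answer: $95304$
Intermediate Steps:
$K = -28$ ($K = -3 - \left(-5\right) \left(-5\right) = -3 - 25 = -28$)
$n = 136$ ($n = -6 + 2 \left(-28 + 11 \cdot 9\right) = -6 + 2 \left(-28 + 99\right) = -6 + 2 \cdot 71 = -6 + 142 = 136$)
$\left(\left(v - -243\right) + n\right) 209 = \left(\left(77 - -243\right) + 136\right) 209 = \left(\left(77 + 243\right) + 136\right) 209 = \left(320 + 136\right) 209 = 456 \cdot 209 = 95304$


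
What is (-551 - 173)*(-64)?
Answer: 46336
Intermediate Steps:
(-551 - 173)*(-64) = -724*(-64) = 46336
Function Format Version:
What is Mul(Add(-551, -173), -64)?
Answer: 46336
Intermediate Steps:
Mul(Add(-551, -173), -64) = Mul(-724, -64) = 46336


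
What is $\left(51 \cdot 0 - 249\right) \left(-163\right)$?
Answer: $40587$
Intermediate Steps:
$\left(51 \cdot 0 - 249\right) \left(-163\right) = \left(0 - 249\right) \left(-163\right) = \left(-249\right) \left(-163\right) = 40587$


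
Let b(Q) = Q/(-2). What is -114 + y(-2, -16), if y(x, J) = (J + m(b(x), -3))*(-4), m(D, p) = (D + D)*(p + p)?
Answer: -2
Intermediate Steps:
b(Q) = -Q/2 (b(Q) = Q*(-1/2) = -Q/2)
m(D, p) = 4*D*p (m(D, p) = (2*D)*(2*p) = 4*D*p)
y(x, J) = -24*x - 4*J (y(x, J) = (J + 4*(-x/2)*(-3))*(-4) = (J + 6*x)*(-4) = -24*x - 4*J)
-114 + y(-2, -16) = -114 + (-24*(-2) - 4*(-16)) = -114 + (48 + 64) = -114 + 112 = -2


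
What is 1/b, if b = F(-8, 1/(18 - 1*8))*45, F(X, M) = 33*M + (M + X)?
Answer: -1/207 ≈ -0.0048309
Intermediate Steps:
F(X, M) = X + 34*M
b = -207 (b = (-8 + 34/(18 - 1*8))*45 = (-8 + 34/(18 - 8))*45 = (-8 + 34/10)*45 = (-8 + 34*(⅒))*45 = (-8 + 17/5)*45 = -23/5*45 = -207)
1/b = 1/(-207) = -1/207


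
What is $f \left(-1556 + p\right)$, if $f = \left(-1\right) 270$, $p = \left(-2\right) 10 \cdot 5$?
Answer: $447120$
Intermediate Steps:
$p = -100$ ($p = \left(-20\right) 5 = -100$)
$f = -270$
$f \left(-1556 + p\right) = - 270 \left(-1556 - 100\right) = \left(-270\right) \left(-1656\right) = 447120$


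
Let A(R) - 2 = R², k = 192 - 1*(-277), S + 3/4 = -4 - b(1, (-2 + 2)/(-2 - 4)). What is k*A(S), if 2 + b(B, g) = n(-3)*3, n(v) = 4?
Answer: 1647597/16 ≈ 1.0297e+5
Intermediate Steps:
b(B, g) = 10 (b(B, g) = -2 + 4*3 = -2 + 12 = 10)
S = -59/4 (S = -¾ + (-4 - 1*10) = -¾ + (-4 - 10) = -¾ - 14 = -59/4 ≈ -14.750)
k = 469 (k = 192 + 277 = 469)
A(R) = 2 + R²
k*A(S) = 469*(2 + (-59/4)²) = 469*(2 + 3481/16) = 469*(3513/16) = 1647597/16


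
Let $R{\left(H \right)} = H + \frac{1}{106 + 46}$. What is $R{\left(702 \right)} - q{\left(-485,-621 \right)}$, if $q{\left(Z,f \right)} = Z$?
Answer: $\frac{180425}{152} \approx 1187.0$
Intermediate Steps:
$R{\left(H \right)} = \frac{1}{152} + H$ ($R{\left(H \right)} = H + \frac{1}{152} = \frac{1}{152} + H$)
$R{\left(702 \right)} - q{\left(-485,-621 \right)} = \left(\frac{1}{152} + 702\right) - -485 = \frac{106705}{152} + 485 = \frac{180425}{152}$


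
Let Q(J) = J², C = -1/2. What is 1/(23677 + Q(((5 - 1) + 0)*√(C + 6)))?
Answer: 1/23765 ≈ 4.2079e-5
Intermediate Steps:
C = -½ (C = -1*½ = -½ ≈ -0.50000)
1/(23677 + Q(((5 - 1) + 0)*√(C + 6))) = 1/(23677 + (((5 - 1) + 0)*√(-½ + 6))²) = 1/(23677 + ((4 + 0)*√(11/2))²) = 1/(23677 + (4*(√22/2))²) = 1/(23677 + (2*√22)²) = 1/(23677 + 88) = 1/23765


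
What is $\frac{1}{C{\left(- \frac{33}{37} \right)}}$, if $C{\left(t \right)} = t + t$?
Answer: $- \frac{37}{66} \approx -0.56061$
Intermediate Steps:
$C{\left(t \right)} = 2 t$
$\frac{1}{C{\left(- \frac{33}{37} \right)}} = \frac{1}{2 \left(- \frac{33}{37}\right)} = \frac{1}{- \frac{66}{37}} = - \frac{37}{66}$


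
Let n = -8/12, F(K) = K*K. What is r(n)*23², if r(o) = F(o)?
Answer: 2116/9 ≈ 235.11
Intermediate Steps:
F(K) = K²
n = -⅔ (n = -8*1/12 = -⅔ ≈ -0.66667)
r(o) = o²
r(n)*23² = (-⅔)²*23² = (4/9)*529 = 2116/9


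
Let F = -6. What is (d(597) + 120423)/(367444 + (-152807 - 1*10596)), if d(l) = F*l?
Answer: 116841/204041 ≈ 0.57263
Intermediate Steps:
d(l) = -6*l
(d(597) + 120423)/(367444 + (-152807 - 1*10596)) = (-6*597 + 120423)/(367444 + (-152807 - 1*10596)) = (-3582 + 120423)/(367444 + (-152807 - 10596)) = 116841/(367444 - 163403) = 116841/204041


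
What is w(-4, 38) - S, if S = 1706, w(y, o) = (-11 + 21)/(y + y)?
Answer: -6829/4 ≈ -1707.3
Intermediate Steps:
w(y, o) = 5/y (w(y, o) = 10/((2*y)) = 10*(1/(2*y)) = 5/y)
w(-4, 38) - S = 5/(-4) - 1*1706 = 5*(-¼) - 1706 = -5/4 - 1706 = -6829/4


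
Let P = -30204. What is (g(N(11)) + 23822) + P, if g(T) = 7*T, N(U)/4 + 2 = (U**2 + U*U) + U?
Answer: 646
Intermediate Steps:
N(U) = -8 + 4*U + 8*U**2 (N(U) = -8 + 4*((U**2 + U*U) + U) = -8 + 4*((U**2 + U**2) + U) = -8 + 4*(2*U**2 + U) = -8 + 4*(U + 2*U**2) = -8 + (4*U + 8*U**2) = -8 + 4*U + 8*U**2)
(g(N(11)) + 23822) + P = (7*(-8 + 4*11 + 8*11**2) + 23822) - 30204 = (7*(-8 + 44 + 8*121) + 23822) - 30204 = (7*(-8 + 44 + 968) + 23822) - 30204 = (7*1004 + 23822) - 30204 = (7028 + 23822) - 30204 = 30850 - 30204 = 646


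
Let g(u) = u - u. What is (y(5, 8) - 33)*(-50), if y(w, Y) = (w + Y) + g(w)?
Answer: 1000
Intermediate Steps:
g(u) = 0
y(w, Y) = Y + w (y(w, Y) = (w + Y) + 0 = (Y + w) + 0 = Y + w)
(y(5, 8) - 33)*(-50) = ((8 + 5) - 33)*(-50) = (13 - 33)*(-50) = -20*(-50) = 1000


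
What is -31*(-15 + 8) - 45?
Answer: 172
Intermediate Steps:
-31*(-15 + 8) - 45 = -31*(-7) - 45 = 217 - 45 = 172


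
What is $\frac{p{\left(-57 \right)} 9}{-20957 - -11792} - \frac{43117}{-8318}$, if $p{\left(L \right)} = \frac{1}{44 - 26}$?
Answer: $\frac{197581573}{38117235} \approx 5.1835$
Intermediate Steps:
$p{\left(L \right)} = \frac{1}{18}$
$\frac{p{\left(-57 \right)} 9}{-20957 - -11792} - \frac{43117}{-8318} = \frac{\frac{1}{18} \cdot 9}{-20957 - -11792} - \frac{43117}{-8318} = \frac{1}{2 \left(-20957 + 11792\right)} - - \frac{43117}{8318} = \frac{1}{2 \left(-9165\right)} + \frac{43117}{8318} = \frac{1}{2} \left(- \frac{1}{9165}\right) + \frac{43117}{8318} = - \frac{1}{18330} + \frac{43117}{8318} = \frac{197581573}{38117235}$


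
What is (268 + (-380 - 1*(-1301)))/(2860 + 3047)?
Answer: 1189/5907 ≈ 0.20129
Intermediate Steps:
(268 + (-380 - 1*(-1301)))/(2860 + 3047) = (268 + (-380 + 1301))/5907 = (268 + 921)*(1/5907) = 1189*(1/5907) = 1189/5907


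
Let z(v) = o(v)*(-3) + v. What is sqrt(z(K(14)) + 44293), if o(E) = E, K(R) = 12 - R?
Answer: sqrt(44297) ≈ 210.47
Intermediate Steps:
z(v) = -2*v (z(v) = v*(-3) + v = -3*v + v = -2*v)
sqrt(z(K(14)) + 44293) = sqrt(-2*(12 - 1*14) + 44293) = sqrt(-2*(12 - 14) + 44293) = sqrt(-2*(-2) + 44293) = sqrt(4 + 44293) = sqrt(44297)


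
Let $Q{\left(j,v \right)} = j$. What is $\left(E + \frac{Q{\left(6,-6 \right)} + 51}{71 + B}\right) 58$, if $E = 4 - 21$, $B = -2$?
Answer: $- \frac{21576}{23} \approx -938.09$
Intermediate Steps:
$E = -17$ ($E = 4 - 21 = -17$)
$\left(E + \frac{Q{\left(6,-6 \right)} + 51}{71 + B}\right) 58 = \left(-17 + \frac{6 + 51}{71 - 2}\right) 58 = \left(-17 + \frac{57}{69}\right) 58 = \left(-17 + 57 \cdot \frac{1}{69}\right) 58 = \left(-17 + \frac{19}{23}\right) 58 = \left(- \frac{372}{23}\right) 58 = - \frac{21576}{23}$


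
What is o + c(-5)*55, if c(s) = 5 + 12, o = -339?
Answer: 596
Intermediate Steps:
c(s) = 17
o + c(-5)*55 = -339 + 17*55 = -339 + 935 = 596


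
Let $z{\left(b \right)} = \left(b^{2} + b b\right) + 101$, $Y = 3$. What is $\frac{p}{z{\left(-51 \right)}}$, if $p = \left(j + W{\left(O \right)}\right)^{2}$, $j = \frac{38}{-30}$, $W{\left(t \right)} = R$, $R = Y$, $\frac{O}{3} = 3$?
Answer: $\frac{676}{1193175} \approx 0.00056656$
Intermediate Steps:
$O = 9$ ($O = 3 \cdot 3 = 9$)
$R = 3$
$W{\left(t \right)} = 3$
$z{\left(b \right)} = 101 + 2 b^{2}$ ($z{\left(b \right)} = \left(b^{2} + b^{2}\right) + 101 = 2 b^{2} + 101 = 101 + 2 b^{2}$)
$j = - \frac{19}{15}$ ($j = 38 \left(- \frac{1}{30}\right) = - \frac{19}{15} \approx -1.2667$)
$p = \frac{676}{225}$ ($p = \left(- \frac{19}{15} + 3\right)^{2} = \left(\frac{26}{15}\right)^{2} = \frac{676}{225} \approx 3.0044$)
$\frac{p}{z{\left(-51 \right)}} = \frac{676}{225 \left(101 + 2 \left(-51\right)^{2}\right)} = \frac{676}{225 \left(101 + 2 \cdot 2601\right)} = \frac{676}{225 \left(101 + 5202\right)} = \frac{676}{225 \cdot 5303} = \frac{676}{225} \cdot \frac{1}{5303} = \frac{676}{1193175}$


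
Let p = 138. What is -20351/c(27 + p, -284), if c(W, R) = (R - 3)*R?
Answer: -20351/81508 ≈ -0.24968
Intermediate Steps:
c(W, R) = R*(-3 + R) (c(W, R) = (-3 + R)*R = R*(-3 + R))
-20351/c(27 + p, -284) = -20351*(-1/(284*(-3 - 284))) = -20351/((-284*(-287))) = -20351/81508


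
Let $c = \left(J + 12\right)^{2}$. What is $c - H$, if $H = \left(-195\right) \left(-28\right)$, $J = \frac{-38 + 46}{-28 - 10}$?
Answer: $- \frac{1920884}{361} \approx -5321.0$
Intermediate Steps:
$J = - \frac{4}{19}$ ($J = \frac{8}{-38} = 8 \left(- \frac{1}{38}\right) = - \frac{4}{19} \approx -0.21053$)
$c = \frac{50176}{361}$ ($c = \left(- \frac{4}{19} + 12\right)^{2} = \left(\frac{224}{19}\right)^{2} = \frac{50176}{361} \approx 138.99$)
$H = 5460$
$c - H = \frac{50176}{361} - 5460 = - \frac{1920884}{361}$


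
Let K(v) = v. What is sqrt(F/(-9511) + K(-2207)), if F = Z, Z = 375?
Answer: 52*I*sqrt(73833893)/9511 ≈ 46.979*I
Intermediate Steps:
F = 375
sqrt(F/(-9511) + K(-2207)) = sqrt(375/(-9511) - 2207) = sqrt(-1/9511*375 - 2207) = sqrt(-375/9511 - 2207) = sqrt(-20991152/9511) = 52*I*sqrt(73833893)/9511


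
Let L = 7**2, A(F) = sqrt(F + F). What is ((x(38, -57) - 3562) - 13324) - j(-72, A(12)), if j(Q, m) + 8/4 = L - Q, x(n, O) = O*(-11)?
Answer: -16378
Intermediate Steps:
x(n, O) = -11*O
A(F) = sqrt(2)*sqrt(F) (A(F) = sqrt(2*F) = sqrt(2)*sqrt(F))
L = 49
j(Q, m) = 47 - Q (j(Q, m) = -2 + (49 - Q) = 47 - Q)
((x(38, -57) - 3562) - 13324) - j(-72, A(12)) = ((-11*(-57) - 3562) - 13324) - (47 - 1*(-72)) = ((627 - 3562) - 13324) - (47 + 72) = (-2935 - 13324) - 1*119 = -16259 - 119 = -16378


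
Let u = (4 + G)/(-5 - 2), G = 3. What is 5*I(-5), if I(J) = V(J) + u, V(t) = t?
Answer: -30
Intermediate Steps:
u = -1 (u = (4 + 3)/(-5 - 2) = 7/(-7) = 7*(-1/7) = -1)
I(J) = -1 + J (I(J) = J - 1 = -1 + J)
5*I(-5) = 5*(-1 - 5) = 5*(-6) = -30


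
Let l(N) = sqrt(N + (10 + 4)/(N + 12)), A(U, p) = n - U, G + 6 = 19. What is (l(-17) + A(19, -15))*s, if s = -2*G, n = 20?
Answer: -26 - 78*I*sqrt(55)/5 ≈ -26.0 - 115.69*I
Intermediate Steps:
G = 13 (G = -6 + 19 = 13)
s = -26 (s = -2*13 = -26)
A(U, p) = 20 - U
l(N) = sqrt(N + 14/(12 + N))
(l(-17) + A(19, -15))*s = (sqrt((14 - 17*(12 - 17))/(12 - 17)) + (20 - 1*19))*(-26) = (sqrt((14 - 17*(-5))/(-5)) + (20 - 19))*(-26) = (sqrt(-(14 + 85)/5) + 1)*(-26) = (sqrt(-1/5*99) + 1)*(-26) = (sqrt(-99/5) + 1)*(-26) = (3*I*sqrt(55)/5 + 1)*(-26) = (1 + 3*I*sqrt(55)/5)*(-26) = -26 - 78*I*sqrt(55)/5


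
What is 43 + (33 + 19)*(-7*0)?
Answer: 43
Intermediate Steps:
43 + (33 + 19)*(-7*0) = 43 + 52*0 = 43 + 0 = 43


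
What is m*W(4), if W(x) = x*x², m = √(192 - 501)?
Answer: 64*I*√309 ≈ 1125.0*I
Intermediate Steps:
m = I*√309 (m = √(-309) = I*√309 ≈ 17.578*I)
W(x) = x³
m*W(4) = (I*√309)*4³ = (I*√309)*64 = 64*I*√309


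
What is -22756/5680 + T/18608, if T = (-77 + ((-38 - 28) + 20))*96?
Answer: -7664267/1651460 ≈ -4.6409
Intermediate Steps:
T = -11808 (T = (-77 + (-66 + 20))*96 = (-77 - 46)*96 = -123*96 = -11808)
-22756/5680 + T/18608 = -22756/5680 - 11808/18608 = -22756*1/5680 - 11808*1/18608 = -5689/1420 - 738/1163 = -7664267/1651460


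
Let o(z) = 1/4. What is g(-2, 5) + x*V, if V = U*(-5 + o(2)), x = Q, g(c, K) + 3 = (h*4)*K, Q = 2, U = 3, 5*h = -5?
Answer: -103/2 ≈ -51.500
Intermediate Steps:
o(z) = ¼
h = -1 (h = (⅕)*(-5) = -1)
g(c, K) = -3 - 4*K (g(c, K) = -3 + (-1*4)*K = -3 - 4*K)
x = 2
V = -57/4 (V = 3*(-5 + ¼) = 3*(-19/4) = -57/4 ≈ -14.250)
g(-2, 5) + x*V = (-3 - 4*5) + 2*(-57/4) = (-3 - 20) - 57/2 = -23 - 57/2 = -103/2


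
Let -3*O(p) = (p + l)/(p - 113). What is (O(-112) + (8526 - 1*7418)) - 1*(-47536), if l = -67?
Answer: 32834521/675 ≈ 48644.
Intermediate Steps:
O(p) = -(-67 + p)/(3*(-113 + p)) (O(p) = -(p - 67)/(3*(p - 113)) = -(-67 + p)/(3*(-113 + p)))
(O(-112) + (8526 - 1*7418)) - 1*(-47536) = ((67 - 1*(-112))/(3*(-113 - 112)) + (8526 - 1*7418)) - 1*(-47536) = ((⅓)*(67 + 112)/(-225) + (8526 - 7418)) + 47536 = ((⅓)*(-1/225)*179 + 1108) + 47536 = (-179/675 + 1108) + 47536 = 747721/675 + 47536 = 32834521/675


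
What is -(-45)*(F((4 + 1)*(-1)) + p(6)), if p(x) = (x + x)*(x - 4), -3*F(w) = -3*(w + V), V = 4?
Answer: 1035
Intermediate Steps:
F(w) = 4 + w (F(w) = -(-1)*(w + 4) = -(-1)*(4 + w) = -(-12 - 3*w)/3 = 4 + w)
p(x) = 2*x*(-4 + x) (p(x) = (2*x)*(-4 + x) = 2*x*(-4 + x))
-(-45)*(F((4 + 1)*(-1)) + p(6)) = -(-45)*((4 + (4 + 1)*(-1)) + 2*6*(-4 + 6)) = -(-45)*((4 + 5*(-1)) + 2*6*2) = -(-45)*((4 - 5) + 24) = -(-45)*(-1 + 24) = -(-45)*23 = -1*(-1035) = 1035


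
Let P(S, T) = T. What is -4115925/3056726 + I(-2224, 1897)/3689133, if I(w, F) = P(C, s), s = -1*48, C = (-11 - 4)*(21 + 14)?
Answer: -5061447155291/3758889586186 ≈ -1.3465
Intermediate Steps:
C = -525 (C = -15*35 = -525)
s = -48
I(w, F) = -48
-4115925/3056726 + I(-2224, 1897)/3689133 = -4115925/3056726 - 48/3689133 = -4115925*1/3056726 - 48*1/3689133 = -4115925/3056726 - 16/1229711 = -5061447155291/3758889586186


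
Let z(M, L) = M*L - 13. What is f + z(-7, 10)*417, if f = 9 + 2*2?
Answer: -34598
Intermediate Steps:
f = 13 (f = 9 + 4 = 13)
z(M, L) = -13 + L*M (z(M, L) = L*M - 13 = -13 + L*M)
f + z(-7, 10)*417 = 13 + (-13 + 10*(-7))*417 = 13 + (-13 - 70)*417 = 13 - 83*417 = 13 - 34611 = -34598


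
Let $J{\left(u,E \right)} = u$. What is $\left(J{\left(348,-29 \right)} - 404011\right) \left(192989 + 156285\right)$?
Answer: $-140988990662$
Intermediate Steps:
$\left(J{\left(348,-29 \right)} - 404011\right) \left(192989 + 156285\right) = \left(348 - 404011\right) \left(192989 + 156285\right) = \left(-403663\right) 349274 = -140988990662$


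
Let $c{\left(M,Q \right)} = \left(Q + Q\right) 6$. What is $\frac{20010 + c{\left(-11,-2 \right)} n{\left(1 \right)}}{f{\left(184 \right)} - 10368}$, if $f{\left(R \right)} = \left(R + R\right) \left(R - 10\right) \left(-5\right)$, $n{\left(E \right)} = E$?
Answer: $- \frac{3331}{55088} \approx -0.060467$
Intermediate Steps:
$c{\left(M,Q \right)} = 12 Q$ ($c{\left(M,Q \right)} = 2 Q 6 = 12 Q$)
$f{\left(R \right)} = - 10 R \left(-10 + R\right)$ ($f{\left(R \right)} = 2 R \left(-10 + R\right) \left(-5\right) = - 10 R \left(-10 + R\right)$)
$\frac{20010 + c{\left(-11,-2 \right)} n{\left(1 \right)}}{f{\left(184 \right)} - 10368} = \frac{20010 + 12 \left(-2\right) 1}{10 \cdot 184 \left(10 - 184\right) - 10368} = \frac{20010 - 24}{10 \cdot 184 \left(10 - 184\right) - 10368} = \frac{20010 - 24}{10 \cdot 184 \left(-174\right) - 10368} = \frac{19986}{-320160 - 10368} = \frac{19986}{-330528} = 19986 \left(- \frac{1}{330528}\right) = - \frac{3331}{55088}$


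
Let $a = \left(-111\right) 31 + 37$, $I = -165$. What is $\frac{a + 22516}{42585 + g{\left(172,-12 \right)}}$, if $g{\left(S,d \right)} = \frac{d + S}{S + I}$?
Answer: $\frac{133784}{298255} \approx 0.44856$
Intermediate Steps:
$a = -3404$ ($a = -3441 + 37 = -3404$)
$g{\left(S,d \right)} = \frac{S + d}{-165 + S}$ ($g{\left(S,d \right)} = \frac{d + S}{S - 165} = \frac{S + d}{-165 + S}$)
$\frac{a + 22516}{42585 + g{\left(172,-12 \right)}} = \frac{-3404 + 22516}{42585 + \frac{172 - 12}{-165 + 172}} = \frac{19112}{42585 + \frac{1}{7} \cdot 160} = \frac{19112}{42585 + \frac{160}{7}} = \frac{19112}{\frac{298255}{7}} = 19112 \cdot \frac{7}{298255} = \frac{133784}{298255}$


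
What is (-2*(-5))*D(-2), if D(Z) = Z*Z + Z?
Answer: 20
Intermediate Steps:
D(Z) = Z + Z**2 (D(Z) = Z**2 + Z = Z + Z**2)
(-2*(-5))*D(-2) = (-2*(-5))*(-2*(1 - 2)) = 10*(-2*(-1)) = 10*2 = 20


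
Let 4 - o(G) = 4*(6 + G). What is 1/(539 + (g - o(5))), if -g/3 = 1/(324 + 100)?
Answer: 424/245493 ≈ 0.0017271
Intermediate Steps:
o(G) = -20 - 4*G (o(G) = 4 - 4*(6 + G) = 4 - (24 + 4*G) = 4 + (-24 - 4*G) = -20 - 4*G)
g = -3/424 (g = -3/(324 + 100) = -3/424 ≈ -0.0070755)
1/(539 + (g - o(5))) = 1/(539 + (-3/424 - (-20 - 4*5))) = 1/(539 + (-3/424 - (-20 - 20))) = 1/(539 + (-3/424 - 1*(-40))) = 1/(539 + (-3/424 + 40)) = 1/(539 + 16957/424) = 1/(245493/424) = 424/245493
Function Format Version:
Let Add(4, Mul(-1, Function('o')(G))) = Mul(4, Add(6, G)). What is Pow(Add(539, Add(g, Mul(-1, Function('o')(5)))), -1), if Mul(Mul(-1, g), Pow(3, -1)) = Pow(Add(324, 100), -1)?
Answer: Rational(424, 245493) ≈ 0.0017271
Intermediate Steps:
Function('o')(G) = Add(-20, Mul(-4, G)) (Function('o')(G) = Add(4, Mul(-1, Mul(4, Add(6, G)))) = Add(4, Mul(-1, Add(24, Mul(4, G)))) = Add(4, Add(-24, Mul(-4, G))) = Add(-20, Mul(-4, G)))
g = Rational(-3, 424) (g = Mul(-3, Pow(Add(324, 100), -1)) = Mul(-3, Pow(424, -1)) = Mul(-3, Rational(1, 424)) = Rational(-3, 424) ≈ -0.0070755)
Pow(Add(539, Add(g, Mul(-1, Function('o')(5)))), -1) = Pow(Add(539, Add(Rational(-3, 424), Mul(-1, Add(-20, Mul(-4, 5))))), -1) = Pow(Add(539, Add(Rational(-3, 424), Mul(-1, Add(-20, -20)))), -1) = Pow(Add(539, Add(Rational(-3, 424), Mul(-1, -40))), -1) = Pow(Add(539, Add(Rational(-3, 424), 40)), -1) = Pow(Add(539, Rational(16957, 424)), -1) = Pow(Rational(245493, 424), -1) = Rational(424, 245493)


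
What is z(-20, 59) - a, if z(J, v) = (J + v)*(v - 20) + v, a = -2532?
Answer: 4112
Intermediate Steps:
z(J, v) = v + (-20 + v)*(J + v) (z(J, v) = (J + v)*(-20 + v) + v = (-20 + v)*(J + v) + v = v + (-20 + v)*(J + v))
z(-20, 59) - a = (59² - 20*(-20) - 19*59 - 20*59) - 1*(-2532) = (3481 + 400 - 1121 - 1180) + 2532 = 1580 + 2532 = 4112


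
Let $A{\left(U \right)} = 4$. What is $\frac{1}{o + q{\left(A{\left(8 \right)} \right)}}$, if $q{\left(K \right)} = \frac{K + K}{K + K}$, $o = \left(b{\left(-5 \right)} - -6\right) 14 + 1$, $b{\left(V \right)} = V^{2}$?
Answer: $\frac{1}{436} \approx 0.0022936$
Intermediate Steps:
$o = 435$ ($o = \left(\left(-5\right)^{2} - -6\right) 14 + 1 = \left(25 + 6\right) 14 + 1 = 31 \cdot 14 + 1 = 434 + 1 = 435$)
$q{\left(K \right)} = 1$ ($q{\left(K \right)} = \frac{2 K}{2 K} = 2 K \frac{1}{2 K} = 1$)
$\frac{1}{o + q{\left(A{\left(8 \right)} \right)}} = \frac{1}{435 + 1} = \frac{1}{436}$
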